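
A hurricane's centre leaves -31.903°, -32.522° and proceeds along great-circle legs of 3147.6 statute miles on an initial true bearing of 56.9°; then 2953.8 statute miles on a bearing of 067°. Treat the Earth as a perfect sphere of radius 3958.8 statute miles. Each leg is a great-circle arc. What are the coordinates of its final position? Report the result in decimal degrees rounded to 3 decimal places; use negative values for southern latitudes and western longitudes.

latitude 13.670°, longitude 44.263°

Apply the spherical direct solution leg by leg, carrying full precision between legs.
Leg 1: from (-31.903°, -32.522°), δ = 3147.6/3958.8 = 0.795089 rad, θ = 56.9° → φ = -2.239°, λ = 4.242°.
Leg 2: from (-2.239°, 4.242°), δ = 2953.8/3958.8 = 0.746135 rad, θ = 67° → φ = 13.670°, λ = 44.263°.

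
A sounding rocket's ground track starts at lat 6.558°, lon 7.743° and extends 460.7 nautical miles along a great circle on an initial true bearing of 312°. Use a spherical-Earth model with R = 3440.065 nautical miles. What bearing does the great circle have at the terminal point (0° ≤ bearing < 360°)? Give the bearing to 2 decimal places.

final bearing 311.08°

δ = 460.7/3440.065 = 0.133922 rad (7.6732°).
With φ₁ = 6.558° = 0.114459 rad and θ = 312° = 5.445427 rad:
Destination latitude: φ₂ = arcsin( sin φ₁ cos δ + cos φ₁ sin δ cos θ ) = arcsin(0.201945) = 11.651°.
For the longitude increment, Δλ = atan2( sin θ sin δ cos φ₁, cos δ − sin φ₁ sin φ₂ ) = atan2(-0.098577, 0.967982) = -5.815°.
λ₂ = 7.743° + -5.815° = 1.928°.
The forward bearing on arrival equals the back-azimuth from the destination plus 180°.
Back-azimuth from P₂ (11.65°, 1.93°) to P₁ (6.56°, 7.74°), with Δλ' = λ₁ − λ₂ = 5.81°: atan2( sin Δλ' cos φ₁ , cos φ₂ sin φ₁ − sin φ₂ cos φ₁ cos Δλ' ) = 131.08°.
Final bearing = (131.08° + 180°) mod 360° = 311.08°.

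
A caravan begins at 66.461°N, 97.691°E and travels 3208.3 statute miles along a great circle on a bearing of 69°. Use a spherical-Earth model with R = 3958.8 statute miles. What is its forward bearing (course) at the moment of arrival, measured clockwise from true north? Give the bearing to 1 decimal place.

final bearing 146.6°

Central angle δ = d/R = 0.810422 rad.
Converting: φ₁ = 1.159963 rad, θ = 1.204277 rad.
Applying the spherical law of cosines for sides, sin φ₂ = sin φ₁ cos δ + cos φ₁ sin δ cos θ = 0.735547, so φ₂ = 47.353°.
Δλ = atan2( sin θ sin δ cos φ₁ , cos δ − sin φ₁ sin φ₂ ) = atan2(0.270157, 0.014851) = 1.515879 rad = 86.853°.
λ₂ = 97.691° + 86.853° = 184.544°, normalized to (−180°, 180°] → -175.456°.
The forward bearing on arrival equals the back-azimuth from the destination plus 180°.
Back-azimuth from P₂ (47.4°, -175.5°) to P₁ (66.5°, 97.7°), with Δλ' = λ₁ − λ₂ = 273.1°: atan2( sin Δλ' cos φ₁ , cos φ₂ sin φ₁ − sin φ₂ cos φ₁ cos Δλ' ) = 326.6°.
Final bearing = (326.6° + 180°) mod 360° = 146.6°.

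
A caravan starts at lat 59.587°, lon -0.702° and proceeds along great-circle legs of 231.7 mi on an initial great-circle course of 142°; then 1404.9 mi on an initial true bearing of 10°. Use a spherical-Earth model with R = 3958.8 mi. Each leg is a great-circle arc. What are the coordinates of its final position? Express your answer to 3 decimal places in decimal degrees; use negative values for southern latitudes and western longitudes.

Apply the spherical direct solution leg by leg, carrying full precision between legs.
Leg 1: from (59.587°, -0.702°), δ = 231.7/3958.8 = 0.058528 rad, θ = 142° → φ = 56.886°, λ = 3.078°.
Leg 2: from (56.886°, 3.078°), δ = 1404.9/3958.8 = 0.354880 rad, θ = 10° → φ = 76.493°, λ = 18.049°.

latitude 76.493°, longitude 18.049°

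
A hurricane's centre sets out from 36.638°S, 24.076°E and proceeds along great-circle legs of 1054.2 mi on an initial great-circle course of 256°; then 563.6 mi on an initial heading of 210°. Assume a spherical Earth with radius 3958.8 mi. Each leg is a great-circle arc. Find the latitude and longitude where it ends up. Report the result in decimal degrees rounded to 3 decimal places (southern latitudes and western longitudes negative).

Apply the spherical direct solution leg by leg, carrying full precision between legs.
Leg 1: from (-36.638°, 24.076°), δ = 1054.2/3958.8 = 0.266293 rad, θ = 256° → φ = -38.815°, λ = 4.946°.
Leg 2: from (-38.815°, 4.946°), δ = 563.6/3958.8 = 0.142366 rad, θ = 210° → φ = -45.742°, λ = -0.888°.

latitude -45.742°, longitude -0.888°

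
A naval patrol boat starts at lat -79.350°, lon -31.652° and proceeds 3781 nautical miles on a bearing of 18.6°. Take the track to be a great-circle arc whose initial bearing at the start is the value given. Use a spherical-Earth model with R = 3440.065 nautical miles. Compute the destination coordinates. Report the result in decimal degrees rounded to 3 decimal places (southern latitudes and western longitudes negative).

Angular distance δ = d/R = 3781 / 3440.065 = 1.099107 rad.
Converting: φ₁ = -1.384919 rad, θ = 0.324631 rad.
Destination latitude: φ₂ = arcsin( sin φ₁ cos δ + cos φ₁ sin δ cos θ ) = arcsin(-0.290535) = -16.890°.
Δλ = atan2( sin θ sin δ cos φ₁ , cos δ − sin φ₁ sin φ₂ ) = atan2(0.052510, 0.168861) = 0.301485 rad = 17.274°.
Hence λ₂ = -31.652° + 17.274° = -14.378°.

latitude -16.890°, longitude -14.378°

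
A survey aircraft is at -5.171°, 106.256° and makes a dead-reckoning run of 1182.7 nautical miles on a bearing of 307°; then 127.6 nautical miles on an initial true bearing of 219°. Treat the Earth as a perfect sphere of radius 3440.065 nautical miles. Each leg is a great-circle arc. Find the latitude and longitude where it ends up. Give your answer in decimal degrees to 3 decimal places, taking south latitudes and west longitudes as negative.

Apply the spherical direct solution leg by leg, carrying full precision between legs.
Leg 1: from (-5.171°, 106.256°), δ = 1182.7/3440.065 = 0.343802 rad, θ = 307° → φ = 6.729°, λ = 90.529°.
Leg 2: from (6.729°, 90.529°), δ = 127.6/3440.065 = 0.037092 rad, θ = 219° → φ = 5.076°, λ = 89.186°.

latitude 5.076°, longitude 89.186°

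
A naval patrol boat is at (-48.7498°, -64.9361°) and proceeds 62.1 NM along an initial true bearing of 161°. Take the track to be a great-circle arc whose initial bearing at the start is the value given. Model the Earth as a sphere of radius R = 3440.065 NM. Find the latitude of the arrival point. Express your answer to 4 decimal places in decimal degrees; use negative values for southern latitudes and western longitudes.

Central angle δ = d/R = 0.018052 rad.
Converting: φ₁ = -0.850845 rad, θ = 2.809980 rad.
Applying the spherical law of cosines for sides, sin φ₂ = sin φ₁ cos δ + cos φ₁ sin δ cos θ = -0.762968, so φ₂ = -49.7266°.
Then Δλ = atan2(0.003875, 0.426209) = 0.009091 rad, from sin θ sin δ cos φ₁ over cos δ − sin φ₁ sin φ₂.
λ₂ = -64.9361° + 0.5209° = -64.4152°.

latitude -49.7266°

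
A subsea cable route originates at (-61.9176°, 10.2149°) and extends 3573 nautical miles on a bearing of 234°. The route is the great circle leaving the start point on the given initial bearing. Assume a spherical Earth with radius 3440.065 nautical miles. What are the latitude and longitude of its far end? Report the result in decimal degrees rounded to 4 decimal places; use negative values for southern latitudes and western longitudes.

latitude -43.3212°, longitude -96.4000°

δ = 3573/3440.065 = 1.038643 rad (59.5099°).
Converting: φ₁ = -1.080666 rad, θ = 4.084070 rad.
Applying the spherical law of cosines for sides, sin φ₂ = sin φ₁ cos δ + cos φ₁ sin δ cos θ = -0.686088, so φ₂ = -43.3212°.
For the longitude increment, Δλ = atan2( sin θ sin δ cos φ₁, cos δ − sin φ₁ sin φ₂ ) = atan2(-0.328174, -0.097926) = -106.6149°.
Hence λ₂ = 10.2149° + -106.6149° = -96.4000°.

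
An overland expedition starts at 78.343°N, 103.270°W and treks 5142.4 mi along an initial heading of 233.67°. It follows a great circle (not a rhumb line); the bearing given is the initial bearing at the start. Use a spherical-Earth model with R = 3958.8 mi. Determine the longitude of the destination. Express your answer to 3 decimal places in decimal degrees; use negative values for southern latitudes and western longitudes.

longitude -154.957°

Central angle δ = d/R = 1.298979 rad.
With φ₁ = 78.343° = 1.367343 rad and θ = 233.67° = 4.078311 rad:
Destination latitude: φ₂ = arcsin( sin φ₁ cos δ + cos φ₁ sin δ cos θ ) = arcsin(0.147637) = 8.490°.
For the longitude increment, Δλ = atan2( sin θ sin δ cos φ₁, cos δ − sin φ₁ sin φ₂ ) = atan2(-0.156801, 0.123891) = -51.687°.
λ₂ = -103.270° + -51.687° = -154.957°.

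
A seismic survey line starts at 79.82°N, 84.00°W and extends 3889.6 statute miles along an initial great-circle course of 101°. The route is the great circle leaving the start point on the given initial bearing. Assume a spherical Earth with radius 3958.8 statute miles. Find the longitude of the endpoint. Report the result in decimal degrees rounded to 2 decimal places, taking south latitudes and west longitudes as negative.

longitude -11.30°

Angular distance δ = d/R = 3889.6 / 3958.8 = 0.982520 rad.
Start latitude φ₁ = 1.393122 rad; initial bearing θ = 1.762783 rad.
Destination latitude: φ₂ = arcsin( sin φ₁ cos δ + cos φ₁ sin δ cos θ ) = arcsin(0.518137) = 31.21°.
Δλ = atan2( sin θ sin δ cos φ₁ , cos δ − sin φ₁ sin φ₂ ) = atan2(0.144329, 0.044948) = 1.268892 rad = 72.70°.
λ₂ = -84.00° + 72.70° = -11.30°.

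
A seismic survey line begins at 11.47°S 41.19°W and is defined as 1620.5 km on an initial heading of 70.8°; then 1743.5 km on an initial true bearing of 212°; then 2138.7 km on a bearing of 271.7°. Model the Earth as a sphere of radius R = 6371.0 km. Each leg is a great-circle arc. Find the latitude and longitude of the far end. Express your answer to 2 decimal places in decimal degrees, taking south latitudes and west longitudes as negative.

Apply the spherical direct solution leg by leg, carrying full precision between legs.
Leg 1: from (-11.47°, -41.19°), δ = 1620.5/6371 = 0.254356 rad, θ = 70.8° → φ = -6.39°, λ = -27.36°.
Leg 2: from (-6.39°, -27.36°), δ = 1743.5/6371 = 0.273662 rad, θ = 212° → φ = -19.57°, λ = -36.10°.
Leg 3: from (-19.57°, -36.10°), δ = 2138.7/6371 = 0.335693 rad, θ = 271.7° → φ = -17.88°, λ = -56.34°.

latitude -17.88°, longitude -56.34°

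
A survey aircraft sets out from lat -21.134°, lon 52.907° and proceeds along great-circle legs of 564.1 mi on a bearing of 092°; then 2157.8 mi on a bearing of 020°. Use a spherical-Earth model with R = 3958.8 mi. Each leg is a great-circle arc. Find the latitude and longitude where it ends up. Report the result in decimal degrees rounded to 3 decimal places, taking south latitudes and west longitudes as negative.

latitude 8.344°, longitude 71.987°

Apply the spherical direct solution leg by leg, carrying full precision between legs.
Leg 1: from (-21.134°, 52.907°), δ = 564.1/3958.8 = 0.142493 rad, θ = 92° → φ = -21.194°, λ = 61.663°.
Leg 2: from (-21.194°, 61.663°), δ = 2157.8/3958.8 = 0.545064 rad, θ = 20° → φ = 8.344°, λ = 71.987°.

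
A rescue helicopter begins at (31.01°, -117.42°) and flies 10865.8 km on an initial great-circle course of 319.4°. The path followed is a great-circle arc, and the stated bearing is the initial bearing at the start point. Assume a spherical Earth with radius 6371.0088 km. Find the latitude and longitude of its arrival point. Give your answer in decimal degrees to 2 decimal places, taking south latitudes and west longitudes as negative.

latitude 35.15°, longitude 114.64°

Angular distance δ = d/R = 10865.8 / 6371.0088 = 1.705507 rad.
Start latitude φ₁ = 0.541227 rad; initial bearing θ = 5.574582 rad.
Applying the spherical law of cosines for sides, sin φ₂ = sin φ₁ cos δ + cos φ₁ sin δ cos θ = 0.575667, so φ₂ = 35.15°.
Δλ = atan2( sin θ sin δ cos φ₁ , cos δ − sin φ₁ sin φ₂ ) = atan2(-0.552711, -0.430880) = -2.232959 rad = -127.94°.
λ₂ = -117.42° + -127.94° = -245.36°, normalized to (−180°, 180°] → 114.64°.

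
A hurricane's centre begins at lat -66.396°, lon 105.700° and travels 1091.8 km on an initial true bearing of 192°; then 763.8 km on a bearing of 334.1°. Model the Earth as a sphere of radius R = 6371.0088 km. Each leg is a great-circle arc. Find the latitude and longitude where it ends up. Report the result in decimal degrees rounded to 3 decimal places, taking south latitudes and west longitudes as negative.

latitude -69.466°, longitude 88.789°

Apply the spherical direct solution leg by leg, carrying full precision between legs.
Leg 1: from (-66.396°, 105.700°), δ = 1091.8/6371.0088 = 0.171370 rad, θ = 192° → φ = -75.860°, λ = 97.355°.
Leg 2: from (-75.860°, 97.355°), δ = 763.8/6371.0088 = 0.119887 rad, θ = 334.1° → φ = -69.466°, λ = 88.789°.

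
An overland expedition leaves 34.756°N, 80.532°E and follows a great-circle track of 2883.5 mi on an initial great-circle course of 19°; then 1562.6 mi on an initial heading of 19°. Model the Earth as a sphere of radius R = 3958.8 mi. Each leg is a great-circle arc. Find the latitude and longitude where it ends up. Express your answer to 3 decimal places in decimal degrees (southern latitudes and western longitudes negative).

latitude 82.542°, longitude -133.723°

Apply the spherical direct solution leg by leg, carrying full precision between legs.
Leg 1: from (34.756°, 80.532°), δ = 2883.5/3958.8 = 0.728377 rad, θ = 19° → φ = 70.481°, λ = 120.969°.
Leg 2: from (70.481°, 120.969°), δ = 1562.6/3958.8 = 0.394716 rad, θ = 19° → φ = 82.542°, λ = -133.723°.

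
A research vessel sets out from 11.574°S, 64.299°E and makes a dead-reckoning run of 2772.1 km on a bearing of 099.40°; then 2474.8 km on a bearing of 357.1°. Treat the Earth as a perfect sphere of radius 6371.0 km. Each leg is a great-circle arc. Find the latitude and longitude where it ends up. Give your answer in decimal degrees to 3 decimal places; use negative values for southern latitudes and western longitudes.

latitude 7.788°, longitude 88.622°

Apply the spherical direct solution leg by leg, carrying full precision between legs.
Leg 1: from (-11.574°, 64.299°), δ = 2772.1/6371 = 0.435112 rad, θ = 99.4° → φ = -14.441°, λ = 89.730°.
Leg 2: from (-14.441°, 89.730°), δ = 2474.8/6371 = 0.388448 rad, θ = 357.1° → φ = 7.788°, λ = 88.622°.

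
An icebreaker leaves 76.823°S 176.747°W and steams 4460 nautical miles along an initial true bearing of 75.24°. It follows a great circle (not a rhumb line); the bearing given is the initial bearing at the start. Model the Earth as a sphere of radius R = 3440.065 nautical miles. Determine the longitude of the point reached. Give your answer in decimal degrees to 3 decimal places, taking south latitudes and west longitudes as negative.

Central angle δ = d/R = 1.296487 rad.
With φ₁ = -76.823° = -1.340814 rad and θ = 75.24° = 1.313186 rad:
sin φ₂ = sin φ₁ cos δ + cos φ₁ sin δ cos θ = (-0.973670)(0.270882) + (0.227960)(0.962613)(0.254771) = -0.207844
φ₂ = asin(-0.207844) = -0.209370 rad = -11.996°.
Δλ = atan2( sin θ sin δ cos φ₁ , cos δ − sin φ₁ sin φ₂ ) = atan2(0.212196, 0.068511) = 1.258496 rad = 72.107°.
λ₂ = λ₁ + Δλ = -104.640°.

longitude -104.640°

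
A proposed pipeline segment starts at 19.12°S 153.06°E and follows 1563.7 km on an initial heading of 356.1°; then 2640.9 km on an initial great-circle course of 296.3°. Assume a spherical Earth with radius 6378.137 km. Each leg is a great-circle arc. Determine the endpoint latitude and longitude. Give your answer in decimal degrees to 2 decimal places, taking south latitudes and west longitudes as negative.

Apply the spherical direct solution leg by leg, carrying full precision between legs.
Leg 1: from (-19.12°, 153.06°), δ = 1563.7/6378.137 = 0.245166 rad, θ = 356.1° → φ = -5.10°, λ = 152.11°.
Leg 2: from (-5.10°, 152.11°), δ = 2640.9/6378.137 = 0.414055 rad, θ = 296.3° → φ = 5.52°, λ = 130.87°.

latitude 5.52°, longitude 130.87°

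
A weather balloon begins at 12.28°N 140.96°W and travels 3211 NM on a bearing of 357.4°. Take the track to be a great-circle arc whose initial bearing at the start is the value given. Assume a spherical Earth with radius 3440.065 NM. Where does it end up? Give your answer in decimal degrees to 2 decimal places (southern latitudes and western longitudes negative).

δ = 3211/3440.065 = 0.933413 rad (53.4806°).
Start latitude φ₁ = 0.214326 rad; initial bearing θ = 6.237807 rad.
Applying the spherical law of cosines for sides, sin φ₂ = sin φ₁ cos δ + cos φ₁ sin δ cos θ = 0.911030, so φ₂ = 65.65°.
Δλ = atan2( sin θ sin δ cos φ₁ , cos δ − sin φ₁ sin φ₂ ) = atan2(-0.035622, 0.401329) = -0.088528 rad = -5.07°.
Hence λ₂ = -140.96° + -5.07° = -146.03°.

latitude 65.65°, longitude -146.03°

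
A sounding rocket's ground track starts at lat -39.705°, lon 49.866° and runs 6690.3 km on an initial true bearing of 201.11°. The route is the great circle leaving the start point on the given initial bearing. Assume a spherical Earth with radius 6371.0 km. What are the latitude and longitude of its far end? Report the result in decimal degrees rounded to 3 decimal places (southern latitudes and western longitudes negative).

latitude -70.120°, longitude -63.389°

δ = 6690.3/6371 = 1.050118 rad (60.1673°).
Start latitude φ₁ = -0.692983 rad; initial bearing θ = 3.510032 rad.
sin φ₂ = sin φ₁ cos δ + cos φ₁ sin δ cos θ = (-0.638835)(0.497469) + (0.769344)(0.867482)(-0.932891) = -0.940404
φ₂ = asin(-0.940404) = -1.223817 rad = -70.120°.
Then Δλ = atan2(-0.240368, -0.103294) = -1.976670 rad, from sin θ sin δ cos φ₁ over cos δ − sin φ₁ sin φ₂.
Hence λ₂ = 49.866° + -113.255° = -63.389°.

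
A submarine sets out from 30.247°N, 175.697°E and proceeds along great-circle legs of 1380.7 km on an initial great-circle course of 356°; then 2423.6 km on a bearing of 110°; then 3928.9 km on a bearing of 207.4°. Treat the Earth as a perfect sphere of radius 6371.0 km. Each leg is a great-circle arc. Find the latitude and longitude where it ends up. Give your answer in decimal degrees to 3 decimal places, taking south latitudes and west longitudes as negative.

latitude 0.178°, longitude -176.506°

Apply the spherical direct solution leg by leg, carrying full precision between legs.
Leg 1: from (30.247°, 175.697°), δ = 1380.7/6371 = 0.216716 rad, θ = 356° → φ = 42.629°, λ = 174.529°.
Leg 2: from (42.629°, 174.529°), δ = 2423.6/6371 = 0.380411 rad, θ = 110° → φ = 32.371°, λ = -161.071°.
Leg 3: from (32.371°, -161.071°), δ = 3928.9/6371 = 0.616685 rad, θ = 207.4° → φ = 0.178°, λ = -176.506°.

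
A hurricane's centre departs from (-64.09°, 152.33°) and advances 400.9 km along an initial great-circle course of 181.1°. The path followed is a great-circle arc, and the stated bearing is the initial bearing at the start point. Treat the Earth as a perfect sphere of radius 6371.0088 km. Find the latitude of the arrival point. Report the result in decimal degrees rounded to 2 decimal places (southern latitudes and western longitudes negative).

Angular distance δ = d/R = 400.9 / 6371.0088 = 0.062926 rad.
Converting: φ₁ = -1.118582 rad, θ = 3.160791 rad.
Applying the spherical law of cosines for sides, sin φ₂ = sin φ₁ cos δ + cos φ₁ sin δ cos θ = -0.925174, so φ₂ = -67.69°.
Then Δλ = atan2(-0.000528, 0.165844) = -0.003181 rad, from sin θ sin δ cos φ₁ over cos δ − sin φ₁ sin φ₂.
Hence λ₂ = 152.33° + -0.18° = 152.15°.

latitude -67.69°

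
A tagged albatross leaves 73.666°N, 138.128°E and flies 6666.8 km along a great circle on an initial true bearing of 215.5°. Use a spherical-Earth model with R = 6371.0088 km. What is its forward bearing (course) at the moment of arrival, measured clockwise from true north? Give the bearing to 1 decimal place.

Angular distance δ = d/R = 6666.8 / 6371.0088 = 1.046428 rad.
With φ₁ = 73.666° = 1.285714 rad and θ = 215.5° = 3.761185 rad:
sin φ₂ = sin φ₁ cos δ + cos φ₁ sin δ cos θ = (0.959639)(0.500667) + (0.281236)(0.865640)(-0.814116) = 0.282263
φ₂ = asin(0.282263) = 0.286152 rad = 16.395°.
For the longitude increment, Δλ = atan2( sin θ sin δ cos φ₁, cos δ − sin φ₁ sin φ₂ ) = atan2(-0.141372, 0.229796) = -31.600°.
λ₂ = 138.128° + -31.600° = 106.528°.
The forward bearing on arrival equals the back-azimuth from the destination plus 180°.
Back-azimuth from P₂ (16.4°, 106.5°) to P₁ (73.7°, 138.1°), with Δλ' = λ₁ − λ₂ = 31.6°: atan2( sin Δλ' cos φ₁ , cos φ₂ sin φ₁ − sin φ₂ cos φ₁ cos Δλ' ) = 9.8°.
Final bearing = (9.8° + 180°) mod 360° = 189.8°.

final bearing 189.8°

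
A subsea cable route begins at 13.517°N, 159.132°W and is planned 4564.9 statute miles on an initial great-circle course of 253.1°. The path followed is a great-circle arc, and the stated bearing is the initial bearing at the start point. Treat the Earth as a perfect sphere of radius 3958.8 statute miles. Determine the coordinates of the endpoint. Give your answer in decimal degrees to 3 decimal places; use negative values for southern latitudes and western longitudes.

latitude -9.412°, longitude 138.433°

The arc subtends δ = 4564.9/3958.8 = 1.153102 rad at the centre.
With φ₁ = 13.517° = 0.235916 rad and θ = 253.1° = 4.417428 rad:
Destination latitude: φ₂ = arcsin( sin φ₁ cos δ + cos φ₁ sin δ cos θ ) = arcsin(-0.163534) = -9.412°.
For the longitude increment, Δλ = atan2( sin θ sin δ cos φ₁, cos δ − sin φ₁ sin φ₂ ) = atan2(-0.850329, 0.443878) = -62.435°.
λ₂ = -159.132° + -62.435° = -221.567°, normalized to (−180°, 180°] → 138.433°.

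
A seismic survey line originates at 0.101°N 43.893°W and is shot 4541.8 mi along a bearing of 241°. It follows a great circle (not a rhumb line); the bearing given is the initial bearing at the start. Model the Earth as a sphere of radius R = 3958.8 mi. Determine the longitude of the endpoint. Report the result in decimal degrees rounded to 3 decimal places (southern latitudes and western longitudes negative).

longitude -106.581°

Central angle δ = d/R = 1.147267 rad.
With φ₁ = 0.101° = 0.001763 rad and θ = 241° = 4.206243 rad:
sin φ₂ = sin φ₁ cos δ + cos φ₁ sin δ cos θ = (0.001763)(0.410981) + (0.999998)(0.911644)(-0.484810) = -0.441249
φ₂ = asin(-0.441249) = -0.456990 rad = -26.184°.
For the longitude increment, Δλ = atan2( sin θ sin δ cos φ₁, cos δ − sin φ₁ sin φ₂ ) = atan2(-0.797341, 0.411758) = -62.688°.
λ₂ = λ₁ + Δλ = -106.581°.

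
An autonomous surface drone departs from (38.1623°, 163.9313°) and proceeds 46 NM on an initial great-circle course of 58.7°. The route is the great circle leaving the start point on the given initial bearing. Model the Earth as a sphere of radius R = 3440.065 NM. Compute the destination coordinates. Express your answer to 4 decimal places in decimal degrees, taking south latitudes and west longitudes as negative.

The arc subtends δ = 46/3440.065 = 0.013372 rad at the centre.
With φ₁ = 38.1623° = 0.666058 rad and θ = 58.7° = 1.024508 rad:
Applying the spherical law of cosines for sides, sin φ₂ = sin φ₁ cos δ + cos φ₁ sin δ cos θ = 0.623298, so φ₂ = 38.5574°.
Then Δλ = atan2(0.008983, 0.614780) = 0.014611 rad, from sin θ sin δ cos φ₁ over cos δ − sin φ₁ sin φ₂.
λ₂ = 163.9313° + 0.8372° = 164.7685°.

latitude 38.5574°, longitude 164.7685°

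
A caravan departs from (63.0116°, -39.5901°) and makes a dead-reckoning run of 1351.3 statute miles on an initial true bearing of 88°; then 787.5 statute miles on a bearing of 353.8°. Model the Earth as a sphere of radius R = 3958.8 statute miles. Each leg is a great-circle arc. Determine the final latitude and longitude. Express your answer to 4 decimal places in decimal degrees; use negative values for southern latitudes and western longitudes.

Apply the spherical direct solution leg by leg, carrying full precision between legs.
Leg 1: from (63.0116°, -39.5901°), δ = 1351.3/3958.8 = 0.341341 rad, θ = 88° → φ = 57.6708°, λ = -0.8657°.
Leg 2: from (57.6708°, -0.8657°), δ = 787.5/3958.8 = 0.198924 rad, θ = 353.8° → φ = 68.9694°, λ = -4.2751°.

latitude 68.9694°, longitude -4.2751°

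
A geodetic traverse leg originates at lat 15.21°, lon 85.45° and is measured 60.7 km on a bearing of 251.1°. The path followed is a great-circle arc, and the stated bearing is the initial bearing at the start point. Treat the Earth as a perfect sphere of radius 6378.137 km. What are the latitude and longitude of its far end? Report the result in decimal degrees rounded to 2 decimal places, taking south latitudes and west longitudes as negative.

latitude 15.03°, longitude 84.92°

Central angle δ = d/R = 0.009517 rad.
Converting: φ₁ = 0.265465 rad, θ = 4.382522 rad.
Destination latitude: φ₂ = arcsin( sin φ₁ cos δ + cos φ₁ sin δ cos θ ) = arcsin(0.259371) = 15.03°.
Then Δλ = atan2(-0.008688, 0.931907) = -0.009323 rad, from sin θ sin δ cos φ₁ over cos δ − sin φ₁ sin φ₂.
Hence λ₂ = 85.45° + -0.53° = 84.92°.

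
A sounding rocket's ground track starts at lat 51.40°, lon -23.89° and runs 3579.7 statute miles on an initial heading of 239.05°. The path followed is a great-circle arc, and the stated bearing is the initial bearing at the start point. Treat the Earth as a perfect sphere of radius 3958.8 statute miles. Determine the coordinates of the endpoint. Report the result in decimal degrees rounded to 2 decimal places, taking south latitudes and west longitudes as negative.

Central angle δ = d/R = 0.904239 rad.
Start latitude φ₁ = 0.897099 rad; initial bearing θ = 4.172210 rad.
Destination latitude: φ₂ = arcsin( sin φ₁ cos δ + cos φ₁ sin δ cos θ ) = arcsin(0.231024) = 13.36°.
Then Δλ = atan2(-0.420525, 0.437734) = -0.765349 rad, from sin θ sin δ cos φ₁ over cos δ − sin φ₁ sin φ₂.
Hence λ₂ = -23.89° + -43.85° = -67.74°.

latitude 13.36°, longitude -67.74°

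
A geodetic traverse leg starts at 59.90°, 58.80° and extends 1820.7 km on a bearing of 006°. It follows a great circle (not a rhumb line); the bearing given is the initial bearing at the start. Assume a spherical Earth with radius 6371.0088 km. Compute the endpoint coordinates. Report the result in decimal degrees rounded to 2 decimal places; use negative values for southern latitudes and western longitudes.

latitude 76.09°, longitude 65.84°

The arc subtends δ = 1820.7/6371.0088 = 0.285779 rad at the centre.
With φ₁ = 59.90° = 1.045452 rad and θ = 6° = 0.104720 rad:
Destination latitude: φ₂ = arcsin( sin φ₁ cos δ + cos φ₁ sin δ cos θ ) = arcsin(0.970667) = 76.09°.
Δλ = atan2( sin θ sin δ cos φ₁ , cos δ − sin φ₁ sin φ₂ ) = atan2(0.014778, 0.119669) = 0.122869 rad = 7.04°.
λ₂ = 58.80° + 7.04° = 65.84°.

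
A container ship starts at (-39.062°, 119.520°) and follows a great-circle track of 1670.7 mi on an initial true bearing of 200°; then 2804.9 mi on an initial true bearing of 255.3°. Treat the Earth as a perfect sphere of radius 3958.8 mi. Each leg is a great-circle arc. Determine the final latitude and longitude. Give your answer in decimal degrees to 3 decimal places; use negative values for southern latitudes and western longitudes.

latitude -48.053°, longitude 32.456°

Apply the spherical direct solution leg by leg, carrying full precision between legs.
Leg 1: from (-39.062°, 119.520°), δ = 1670.7/3958.8 = 0.422022 rad, θ = 200° → φ = -60.896°, λ = 102.780°.
Leg 2: from (-60.896°, 102.780°), δ = 2804.9/3958.8 = 0.708523 rad, θ = 255.3° → φ = -48.053°, λ = 32.456°.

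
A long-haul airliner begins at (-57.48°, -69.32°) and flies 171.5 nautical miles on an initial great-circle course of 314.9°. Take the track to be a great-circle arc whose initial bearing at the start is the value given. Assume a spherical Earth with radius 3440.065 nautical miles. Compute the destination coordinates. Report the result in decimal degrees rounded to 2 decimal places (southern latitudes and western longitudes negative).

δ = 171.5/3440.065 = 0.049854 rad (2.8564°).
With φ₁ = -57.48° = -1.003215 rad and θ = 314.9° = 5.496042 rad:
Destination latitude: φ₂ = arcsin( sin φ₁ cos δ + cos φ₁ sin δ cos θ ) = arcsin(-0.823246) = -55.41°.
Δλ = atan2( sin θ sin δ cos φ₁ , cos δ − sin φ₁ sin φ₂ ) = atan2(-0.018976, 0.304593) = -0.062220 rad = -3.56°.
λ₂ = λ₁ + Δλ = -72.88°.

latitude -55.41°, longitude -72.88°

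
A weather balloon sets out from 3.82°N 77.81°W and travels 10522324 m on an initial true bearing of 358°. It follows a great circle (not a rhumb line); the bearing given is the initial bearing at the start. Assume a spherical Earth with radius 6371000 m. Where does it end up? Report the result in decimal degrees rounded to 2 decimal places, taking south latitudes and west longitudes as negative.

The arc subtends δ = 10522324/6371000 = 1.651597 rad at the centre.
With φ₁ = 3.82° = 0.066672 rad and θ = 358° = 6.248279 rad:
sin φ₂ = sin φ₁ cos δ + cos φ₁ sin δ cos θ = (0.066622)(-0.080713) + (0.997778)(0.996737)(0.999391) = 0.988540
φ₂ = asin(0.988540) = 1.419257 rad = 81.32°.
Then Δλ = atan2(-0.034708, -0.146571) = -2.909074 rad, from sin θ sin δ cos φ₁ over cos δ − sin φ₁ sin φ₂.
λ₂ = -77.81° + -166.68° = -244.49°, normalized to (−180°, 180°] → 115.51°.

latitude 81.32°, longitude 115.51°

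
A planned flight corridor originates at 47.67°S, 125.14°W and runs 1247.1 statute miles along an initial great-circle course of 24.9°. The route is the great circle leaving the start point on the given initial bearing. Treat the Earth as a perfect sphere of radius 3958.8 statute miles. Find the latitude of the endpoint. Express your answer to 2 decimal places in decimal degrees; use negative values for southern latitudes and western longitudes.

latitude -30.91°

Angular distance δ = d/R = 1247.1 / 3958.8 = 0.315020 rad.
With φ₁ = -47.67° = -0.831998 rad and θ = 24.9° = 0.434587 rad:
Destination latitude: φ₂ = arcsin( sin φ₁ cos δ + cos φ₁ sin δ cos θ ) = arcsin(-0.513651) = -30.91°.
Δλ = atan2( sin θ sin δ cos φ₁ , cos δ − sin φ₁ sin φ₂ ) = atan2(0.087846, 0.571059) = 0.152634 rad = 8.75°.
λ₂ = -125.14° + 8.75° = -116.39°.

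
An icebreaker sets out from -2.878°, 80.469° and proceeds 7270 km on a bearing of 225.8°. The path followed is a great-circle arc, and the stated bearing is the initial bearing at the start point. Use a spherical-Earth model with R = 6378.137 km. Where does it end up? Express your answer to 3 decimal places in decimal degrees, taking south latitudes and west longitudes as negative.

The arc subtends δ = 7270/6378.137 = 1.139831 rad at the centre.
With φ₁ = -2.878° = -0.050231 rad and θ = 225.8° = 3.940953 rad:
Destination latitude: φ₂ = arcsin( sin φ₁ cos δ + cos φ₁ sin δ cos θ ) = arcsin(-0.653594) = -40.813°.
Δλ = atan2( sin θ sin δ cos φ₁ , cos δ − sin φ₁ sin φ₂ ) = atan2(-0.650537, 0.384931) = -1.036492 rad = -59.387°.
Hence λ₂ = 80.469° + -59.387° = 21.082°.

latitude -40.813°, longitude 21.082°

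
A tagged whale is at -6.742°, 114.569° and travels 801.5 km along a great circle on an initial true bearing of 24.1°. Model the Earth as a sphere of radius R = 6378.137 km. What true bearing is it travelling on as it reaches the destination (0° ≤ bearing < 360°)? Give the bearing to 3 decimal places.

final bearing 23.923°

Central angle δ = d/R = 0.125664 rad.
Start latitude φ₁ = -0.117670 rad; initial bearing θ = 0.420624 rad.
Applying the spherical law of cosines for sides, sin φ₂ = sin φ₁ cos δ + cos φ₁ sin δ cos θ = -0.002856, so φ₂ = -0.164°.
Then Δλ = atan2(0.050823, 0.991779) = 0.051200 rad, from sin θ sin δ cos φ₁ over cos δ − sin φ₁ sin φ₂.
λ₂ = 114.569° + 2.934° = 117.503°.
The forward bearing on arrival equals the back-azimuth from the destination plus 180°.
Back-azimuth from P₂ (-0.164°, 117.503°) to P₁ (-6.742°, 114.569°), with Δλ' = λ₁ − λ₂ = -2.934°: atan2( sin Δλ' cos φ₁ , cos φ₂ sin φ₁ − sin φ₂ cos φ₁ cos Δλ' ) = 203.923°.
Final bearing = (203.923° + 180°) mod 360° = 23.923°.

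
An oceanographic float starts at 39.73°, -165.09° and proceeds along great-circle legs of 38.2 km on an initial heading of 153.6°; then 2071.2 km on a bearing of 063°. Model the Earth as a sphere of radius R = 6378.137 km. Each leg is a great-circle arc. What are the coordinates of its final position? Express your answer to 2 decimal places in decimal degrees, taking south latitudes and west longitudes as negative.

latitude 45.54°, longitude -140.95°

Apply the spherical direct solution leg by leg, carrying full precision between legs.
Leg 1: from (39.73°, -165.09°), δ = 38.2/6378.137 = 0.005989 rad, θ = 153.6° → φ = 39.42°, λ = -164.89°.
Leg 2: from (39.42°, -164.89°), δ = 2071.2/6378.137 = 0.324734 rad, θ = 63° → φ = 45.54°, λ = -140.95°.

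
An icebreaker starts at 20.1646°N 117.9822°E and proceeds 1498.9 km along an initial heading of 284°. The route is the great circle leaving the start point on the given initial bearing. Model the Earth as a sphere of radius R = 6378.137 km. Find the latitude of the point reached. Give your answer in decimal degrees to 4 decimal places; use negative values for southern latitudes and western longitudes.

Central angle δ = d/R = 0.235006 rad.
With φ₁ = 20.1646° = 0.351939 rad and θ = 284° = 4.956735 rad:
sin φ₂ = sin φ₁ cos δ + cos φ₁ sin δ cos θ = (0.344718)(0.972513) + (0.938706)(0.232849)(0.241922) = 0.388121
φ₂ = asin(0.388121) = 0.398592 rad = 22.8377°.
Then Δλ = atan2(-0.212084, 0.838720) = -0.247674 rad, from sin θ sin δ cos φ₁ over cos δ − sin φ₁ sin φ₂.
λ₂ = 117.9822° + -14.1907° = 103.7915°.

latitude 22.8377°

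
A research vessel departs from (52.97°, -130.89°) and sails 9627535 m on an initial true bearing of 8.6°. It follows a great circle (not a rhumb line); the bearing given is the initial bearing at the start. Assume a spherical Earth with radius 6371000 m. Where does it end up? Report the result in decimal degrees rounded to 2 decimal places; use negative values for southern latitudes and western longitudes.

δ = 9627535/6371000 = 1.511150 rad (86.5825°).
With φ₁ = 52.97° = 0.924501 rad and θ = 8.6° = 0.150098 rad:
Applying the spherical law of cosines for sides, sin φ₂ = sin φ₁ cos δ + cos φ₁ sin δ cos θ = 0.641992, so φ₂ = 39.94°.
Δλ = atan2( sin θ sin δ cos φ₁ , cos δ − sin φ₁ sin φ₂ ) = atan2(0.089895, -0.452904) = 2.945653 rad = 168.77°.
Hence λ₂ = -130.89° + 168.77° = 37.88°.

latitude 39.94°, longitude 37.88°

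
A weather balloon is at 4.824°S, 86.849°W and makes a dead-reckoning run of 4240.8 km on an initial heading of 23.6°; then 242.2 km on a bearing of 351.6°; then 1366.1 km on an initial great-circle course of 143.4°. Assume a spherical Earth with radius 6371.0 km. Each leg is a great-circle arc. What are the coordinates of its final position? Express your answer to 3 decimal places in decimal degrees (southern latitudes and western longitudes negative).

latitude 21.902°, longitude -62.802°

Apply the spherical direct solution leg by leg, carrying full precision between legs.
Leg 1: from (-4.824°, -86.849°), δ = 4240.8/6371 = 0.665641 rad, θ = 23.6° → φ = 29.852°, λ = -70.286°.
Leg 2: from (29.852°, -70.286°), δ = 242.2/6371 = 0.038016 rad, θ = 351.6° → φ = 32.007°, λ = -70.661°.
Leg 3: from (32.007°, -70.661°), δ = 1366.1/6371 = 0.214425 rad, θ = 143.4° → φ = 21.902°, λ = -62.802°.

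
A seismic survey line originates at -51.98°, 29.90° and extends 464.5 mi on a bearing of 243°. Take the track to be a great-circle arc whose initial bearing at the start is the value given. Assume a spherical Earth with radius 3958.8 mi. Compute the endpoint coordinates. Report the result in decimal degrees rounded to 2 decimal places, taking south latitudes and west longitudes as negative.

Angular distance δ = d/R = 464.5 / 3958.8 = 0.117334 rad.
Start latitude φ₁ = -0.907222 rad; initial bearing θ = 4.241150 rad.
sin φ₂ = sin φ₁ cos δ + cos φ₁ sin δ cos θ = (-0.787796)(0.993124) + (0.615937)(0.117064)(-0.453990) = -0.815114
φ₂ = asin(-0.815114) = -0.952926 rad = -54.60°.
For the longitude increment, Δλ = atan2( sin θ sin δ cos φ₁, cos δ − sin φ₁ sin φ₂ ) = atan2(-0.064245, 0.350981) = -10.37°.
λ₂ = 29.90° + -10.37° = 19.53°.

latitude -54.60°, longitude 19.53°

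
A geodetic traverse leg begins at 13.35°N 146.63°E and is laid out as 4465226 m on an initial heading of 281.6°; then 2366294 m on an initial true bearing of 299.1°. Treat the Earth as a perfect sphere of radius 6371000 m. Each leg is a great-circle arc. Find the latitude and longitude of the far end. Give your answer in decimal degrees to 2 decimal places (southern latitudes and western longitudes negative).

latitude 26.76°, longitude 84.31°

Apply the spherical direct solution leg by leg, carrying full precision between legs.
Leg 1: from (13.35°, 146.63°), δ = 4465226/6371000 = 0.700867 rad, θ = 281.6° → φ = 17.62°, λ = 105.12°.
Leg 2: from (17.62°, 105.12°), δ = 2366294/6371000 = 0.371416 rad, θ = 299.1° → φ = 26.76°, λ = 84.31°.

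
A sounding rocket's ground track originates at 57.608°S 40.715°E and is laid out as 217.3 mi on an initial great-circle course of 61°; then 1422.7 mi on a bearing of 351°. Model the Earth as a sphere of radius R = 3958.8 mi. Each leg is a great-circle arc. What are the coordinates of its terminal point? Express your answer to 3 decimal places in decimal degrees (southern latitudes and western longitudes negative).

Apply the spherical direct solution leg by leg, carrying full precision between legs.
Leg 1: from (-57.608°, 40.715°), δ = 217.3/3958.8 = 0.054890 rad, θ = 61° → φ = -55.984°, λ = 45.636°.
Leg 2: from (-55.984°, 45.636°), δ = 1422.7/3958.8 = 0.359377 rad, θ = 351° → φ = -35.564°, λ = 41.758°.

latitude -35.564°, longitude 41.758°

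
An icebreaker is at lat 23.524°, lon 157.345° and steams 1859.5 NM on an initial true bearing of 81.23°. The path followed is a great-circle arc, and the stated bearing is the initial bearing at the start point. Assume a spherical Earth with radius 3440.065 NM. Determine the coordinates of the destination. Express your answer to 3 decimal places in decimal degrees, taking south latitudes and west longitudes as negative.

Angular distance δ = d/R = 1859.5 / 3440.065 = 0.540542 rad.
Converting: φ₁ = 0.410571 rad, θ = 1.417731 rad.
Applying the spherical law of cosines for sides, sin φ₂ = sin φ₁ cos δ + cos φ₁ sin δ cos θ = 0.414168, so φ₂ = 24.467°.
Δλ = atan2( sin θ sin δ cos φ₁ , cos δ − sin φ₁ sin φ₂ ) = atan2(0.466317, 0.692121) = 0.592891 rad = 33.970°.
λ₂ = 157.345° + 33.970° = 191.315°, normalized to (−180°, 180°] → -168.685°.

latitude 24.467°, longitude -168.685°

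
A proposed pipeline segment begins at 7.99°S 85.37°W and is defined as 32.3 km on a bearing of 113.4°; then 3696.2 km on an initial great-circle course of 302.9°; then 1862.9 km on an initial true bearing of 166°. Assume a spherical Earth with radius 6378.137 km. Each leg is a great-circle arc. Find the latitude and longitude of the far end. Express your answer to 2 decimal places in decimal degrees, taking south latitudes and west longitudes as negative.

latitude -6.08°, longitude -108.93°

Apply the spherical direct solution leg by leg, carrying full precision between legs.
Leg 1: from (-7.99°, -85.37°), δ = 32.3/6378.137 = 0.005064 rad, θ = 113.4° → φ = -8.11°, λ = -85.10°.
Leg 2: from (-8.11°, -85.10°), δ = 3696.2/6378.137 = 0.579511 rad, θ = 302.9° → φ = 10.17°, λ = -112.95°.
Leg 3: from (10.17°, -112.95°), δ = 1862.9/6378.137 = 0.292076 rad, θ = 166° → φ = -6.08°, λ = -108.93°.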